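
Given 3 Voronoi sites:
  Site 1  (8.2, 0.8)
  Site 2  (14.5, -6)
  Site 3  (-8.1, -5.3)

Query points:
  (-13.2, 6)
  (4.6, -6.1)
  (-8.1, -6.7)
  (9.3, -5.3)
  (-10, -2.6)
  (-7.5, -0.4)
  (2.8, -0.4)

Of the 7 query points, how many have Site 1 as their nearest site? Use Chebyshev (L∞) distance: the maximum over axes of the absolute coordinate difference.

2

(-13.2, 6) — d to each: Site 1:21.4, Site 2:27.7, Site 3:11.3 → nearest is Site 3
(4.6, -6.1) — d to each: Site 1:6.9, Site 2:9.9, Site 3:12.7 → nearest is Site 1
(-8.1, -6.7) — d to each: Site 1:16.3, Site 2:22.6, Site 3:1.4 → nearest is Site 3
(9.3, -5.3) — d to each: Site 1:6.1, Site 2:5.2, Site 3:17.4 → nearest is Site 2
(-10, -2.6) — d to each: Site 1:18.2, Site 2:24.5, Site 3:2.7 → nearest is Site 3
(-7.5, -0.4) — d to each: Site 1:15.7, Site 2:22, Site 3:4.9 → nearest is Site 3
(2.8, -0.4) — d to each: Site 1:5.4, Site 2:11.7, Site 3:10.9 → nearest is Site 1
2 of the 7 points have Site 1 as nearest.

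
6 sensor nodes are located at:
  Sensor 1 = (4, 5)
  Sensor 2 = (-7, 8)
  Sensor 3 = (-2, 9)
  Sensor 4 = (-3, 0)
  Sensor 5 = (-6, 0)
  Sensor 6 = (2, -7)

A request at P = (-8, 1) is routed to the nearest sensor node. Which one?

Compare squared distances (the ordering matches that of the actual distances):
d²(P, Sensor 1) = 144 + 16 = 160
d²(P, Sensor 2) = 1 + 49 = 50
d²(P, Sensor 3) = 36 + 64 = 100
d²(P, Sensor 4) = 25 + 1 = 26
d²(P, Sensor 5) = 4 + 1 = 5
d²(P, Sensor 6) = 100 + 64 = 164
The smallest is to Sensor 5, so P lies in the Voronoi region of Sensor 5.

Sensor 5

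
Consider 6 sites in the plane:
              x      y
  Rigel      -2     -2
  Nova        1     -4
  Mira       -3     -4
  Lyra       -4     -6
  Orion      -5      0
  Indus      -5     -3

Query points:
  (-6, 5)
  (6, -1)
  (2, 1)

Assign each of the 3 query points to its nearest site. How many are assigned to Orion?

(-6, 5) — d² to each: Rigel:65, Nova:130, Mira:90, Lyra:125, Orion:26, Indus:65 → nearest is Orion
(6, -1) — d² to each: Rigel:65, Nova:34, Mira:90, Lyra:125, Orion:122, Indus:125 → nearest is Nova
(2, 1) — d² to each: Rigel:25, Nova:26, Mira:50, Lyra:85, Orion:50, Indus:65 → nearest is Rigel
1 of the 3 points has Orion as nearest.

1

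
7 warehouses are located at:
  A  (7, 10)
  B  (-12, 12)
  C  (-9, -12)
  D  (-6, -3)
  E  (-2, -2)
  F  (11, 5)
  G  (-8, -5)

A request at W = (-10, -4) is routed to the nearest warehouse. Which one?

Since √ is increasing, it suffices to compare squared distances:
|WA|² = (-10−7)² + (-4−10)² = 289 + 196 = 485
|WB|² = (-10−(-12))² + (-4−12)² = 4 + 256 = 260
|WC|² = (-10−(-9))² + (-4−(-12))² = 1 + 64 = 65
|WD|² = (-10−(-6))² + (-4−(-3))² = 16 + 1 = 17
|WE|² = (-10−(-2))² + (-4−(-2))² = 64 + 4 = 68
|WF|² = (-10−11)² + (-4−5)² = 441 + 81 = 522
|WG|² = (-10−(-8))² + (-4−(-5))² = 4 + 1 = 5
G is nearest.

G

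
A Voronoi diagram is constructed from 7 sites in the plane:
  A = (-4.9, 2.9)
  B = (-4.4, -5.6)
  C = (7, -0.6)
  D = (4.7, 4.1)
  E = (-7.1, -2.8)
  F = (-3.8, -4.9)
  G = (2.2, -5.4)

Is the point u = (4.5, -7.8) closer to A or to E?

Compare squared distances:
|uA|² = (4.5−(-4.9))² + (-7.8−2.9)² = 88.36 + 114.49 = 202.85
|uE|² = (4.5−(-7.1))² + (-7.8−(-2.8))² = 134.56 + 25 = 159.56
202.85 > 159.56, so E is closer.

E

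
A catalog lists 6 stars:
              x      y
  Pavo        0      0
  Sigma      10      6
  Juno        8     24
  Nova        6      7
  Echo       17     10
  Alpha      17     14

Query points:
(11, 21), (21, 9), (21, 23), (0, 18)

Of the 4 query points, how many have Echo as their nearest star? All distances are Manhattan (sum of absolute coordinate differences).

1

(11, 21) — d to each: Pavo:32, Sigma:16, Juno:6, Nova:19, Echo:17, Alpha:13 → nearest is Juno
(21, 9) — d to each: Pavo:30, Sigma:14, Juno:28, Nova:17, Echo:5, Alpha:9 → nearest is Echo
(21, 23) — d to each: Pavo:44, Sigma:28, Juno:14, Nova:31, Echo:17, Alpha:13 → nearest is Alpha
(0, 18) — d to each: Pavo:18, Sigma:22, Juno:14, Nova:17, Echo:25, Alpha:21 → nearest is Juno
1 of the 4 points has Echo as nearest.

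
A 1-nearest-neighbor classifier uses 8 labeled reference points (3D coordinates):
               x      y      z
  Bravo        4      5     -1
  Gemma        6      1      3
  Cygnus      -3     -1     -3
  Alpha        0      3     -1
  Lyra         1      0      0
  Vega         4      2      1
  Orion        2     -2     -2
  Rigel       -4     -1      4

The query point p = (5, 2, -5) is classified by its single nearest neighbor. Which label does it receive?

Bravo

Squared Euclidean distances:
d²(p, Bravo) = (5−4)² + (2−5)² + (-5−(-1))² = 1 + 9 + 16 = 26
d²(p, Gemma) = (5−6)² + (2−1)² + (-5−3)² = 1 + 1 + 64 = 66
d²(p, Cygnus) = (5−(-3))² + (2−(-1))² + (-5−(-3))² = 64 + 9 + 4 = 77
d²(p, Alpha) = (5−0)² + (2−3)² + (-5−(-1))² = 25 + 1 + 16 = 42
d²(p, Lyra) = (5−1)² + (2−0)² + (-5−0)² = 16 + 4 + 25 = 45
d²(p, Vega) = (5−4)² + (2−2)² + (-5−1)² = 1 + 0 + 36 = 37
d²(p, Orion) = (5−2)² + (2−(-2))² + (-5−(-2))² = 9 + 16 + 9 = 34
d²(p, Rigel) = (5−(-4))² + (2−(-1))² + (-5−4)² = 81 + 9 + 81 = 171
The smallest is to Bravo, so p lies in the Voronoi region of Bravo.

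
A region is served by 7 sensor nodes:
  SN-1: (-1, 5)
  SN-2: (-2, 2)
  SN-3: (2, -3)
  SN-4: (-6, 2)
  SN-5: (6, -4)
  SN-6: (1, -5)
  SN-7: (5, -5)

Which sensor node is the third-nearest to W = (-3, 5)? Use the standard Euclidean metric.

SN-4

Compare squared distances (the ordering matches that of the actual distances):
d²(W, SN-1) = 4 + 0 = 4
d²(W, SN-2) = 1 + 9 = 10
d²(W, SN-3) = 25 + 64 = 89
d²(W, SN-4) = 9 + 9 = 18
d²(W, SN-5) = 81 + 81 = 162
d²(W, SN-6) = 16 + 100 = 116
d²(W, SN-7) = 64 + 100 = 164
Sorted ascending: SN-1, SN-2, SN-4, SN-3, … — the third-nearest is SN-4.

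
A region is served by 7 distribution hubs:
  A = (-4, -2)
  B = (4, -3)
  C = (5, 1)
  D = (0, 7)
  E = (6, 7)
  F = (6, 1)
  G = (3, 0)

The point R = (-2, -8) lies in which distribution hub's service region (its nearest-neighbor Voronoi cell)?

Compare squared distances (the ordering matches that of the actual distances):
|RA|² = (-2−(-4))² + (-8−(-2))² = 4 + 36 = 40
|RB|² = (-2−4)² + (-8−(-3))² = 36 + 25 = 61
|RC|² = (-2−5)² + (-8−1)² = 49 + 81 = 130
|RD|² = (-2−0)² + (-8−7)² = 4 + 225 = 229
|RE|² = (-2−6)² + (-8−7)² = 64 + 225 = 289
|RF|² = (-2−6)² + (-8−1)² = 64 + 81 = 145
|RG|² = (-2−3)² + (-8−0)² = 25 + 64 = 89
Minimum is at A.

A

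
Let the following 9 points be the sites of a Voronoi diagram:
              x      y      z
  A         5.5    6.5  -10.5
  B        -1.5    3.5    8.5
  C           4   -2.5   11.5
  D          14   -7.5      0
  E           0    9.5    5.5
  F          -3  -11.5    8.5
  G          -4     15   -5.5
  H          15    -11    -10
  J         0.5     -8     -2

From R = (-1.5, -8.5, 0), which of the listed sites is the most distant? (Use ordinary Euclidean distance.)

Compare squared distances (the ordering matches that of the actual distances):
|RA|² = 49 + 225 + 110.25 = 384.25
|RB|² = 0 + 144 + 72.25 = 216.25
|RC|² = 30.25 + 36 + 132.25 = 198.5
|RD|² = 240.25 + 1 + 0 = 241.25
|RE|² = 2.25 + 324 + 30.25 = 356.5
|RF|² = 2.25 + 9 + 72.25 = 83.5
|RG|² = 6.25 + 552.25 + 30.25 = 588.75
|RH|² = 272.25 + 6.25 + 100 = 378.5
|RJ|² = 4 + 0.25 + 4 = 8.25
The largest is to G.

G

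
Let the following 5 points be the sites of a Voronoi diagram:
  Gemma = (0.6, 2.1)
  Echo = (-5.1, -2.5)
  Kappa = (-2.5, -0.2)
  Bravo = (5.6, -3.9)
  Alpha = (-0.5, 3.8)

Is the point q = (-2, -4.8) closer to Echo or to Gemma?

Compare squared distances:
d²(q, Echo) = (-2−(-5.1))² + (-4.8−(-2.5))² = 9.61 + 5.29 = 14.9
d²(q, Gemma) = (-2−0.6)² + (-4.8−2.1)² = 6.76 + 47.61 = 54.37
14.9 < 54.37, so Echo is closer.

Echo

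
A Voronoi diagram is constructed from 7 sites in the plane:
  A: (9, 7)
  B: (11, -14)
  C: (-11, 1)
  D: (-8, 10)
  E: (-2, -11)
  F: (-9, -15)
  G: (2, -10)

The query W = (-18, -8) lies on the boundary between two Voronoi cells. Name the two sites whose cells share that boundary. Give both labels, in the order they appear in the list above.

Squared distances from W to each site:
|WA|² = 729 + 225 = 954
|WB|² = 841 + 36 = 877
|WC|² = 49 + 81 = 130
|WD|² = 100 + 324 = 424
|WE|² = 256 + 9 = 265
|WF|² = 81 + 49 = 130
|WG|² = 400 + 4 = 404
W is equidistant from C and F (both at squared distance 130), and every other site is strictly farther — so W lies on the C–F Voronoi edge.

C and F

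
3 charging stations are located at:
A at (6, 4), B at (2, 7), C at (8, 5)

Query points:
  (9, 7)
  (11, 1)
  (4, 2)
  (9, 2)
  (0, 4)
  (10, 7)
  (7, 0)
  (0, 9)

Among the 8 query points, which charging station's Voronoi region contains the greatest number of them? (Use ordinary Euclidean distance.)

C

(9, 7) — d² to each: A:18, B:49, C:5 → nearest is C
(11, 1) — d² to each: A:34, B:117, C:25 → nearest is C
(4, 2) — d² to each: A:8, B:29, C:25 → nearest is A
(9, 2) — d² to each: A:13, B:74, C:10 → nearest is C
(0, 4) — d² to each: A:36, B:13, C:65 → nearest is B
(10, 7) — d² to each: A:25, B:64, C:8 → nearest is C
(7, 0) — d² to each: A:17, B:74, C:26 → nearest is A
(0, 9) — d² to each: A:61, B:8, C:80 → nearest is B
Tally — A:2, B:2, C:4. C captures the most (4).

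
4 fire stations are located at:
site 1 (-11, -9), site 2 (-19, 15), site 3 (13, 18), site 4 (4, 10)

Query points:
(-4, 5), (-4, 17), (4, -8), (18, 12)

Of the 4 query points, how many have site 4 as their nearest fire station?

2

(-4, 5) — d² to each: site 1:245, site 2:325, site 3:458, site 4:89 → nearest is site 4
(-4, 17) — d² to each: site 1:725, site 2:229, site 3:290, site 4:113 → nearest is site 4
(4, -8) — d² to each: site 1:226, site 2:1058, site 3:757, site 4:324 → nearest is site 1
(18, 12) — d² to each: site 1:1282, site 2:1378, site 3:61, site 4:200 → nearest is site 3
2 of the 4 points have site 4 as nearest.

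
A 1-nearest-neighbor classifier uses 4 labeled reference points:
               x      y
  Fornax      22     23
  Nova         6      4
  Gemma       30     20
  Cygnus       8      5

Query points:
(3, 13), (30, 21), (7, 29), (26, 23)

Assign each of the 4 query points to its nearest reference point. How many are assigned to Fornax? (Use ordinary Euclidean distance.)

(3, 13) — d² to each: Fornax:461, Nova:90, Gemma:778, Cygnus:89 → nearest is Cygnus
(30, 21) — d² to each: Fornax:68, Nova:865, Gemma:1, Cygnus:740 → nearest is Gemma
(7, 29) — d² to each: Fornax:261, Nova:626, Gemma:610, Cygnus:577 → nearest is Fornax
(26, 23) — d² to each: Fornax:16, Nova:761, Gemma:25, Cygnus:648 → nearest is Fornax
2 of the 4 points have Fornax as nearest.

2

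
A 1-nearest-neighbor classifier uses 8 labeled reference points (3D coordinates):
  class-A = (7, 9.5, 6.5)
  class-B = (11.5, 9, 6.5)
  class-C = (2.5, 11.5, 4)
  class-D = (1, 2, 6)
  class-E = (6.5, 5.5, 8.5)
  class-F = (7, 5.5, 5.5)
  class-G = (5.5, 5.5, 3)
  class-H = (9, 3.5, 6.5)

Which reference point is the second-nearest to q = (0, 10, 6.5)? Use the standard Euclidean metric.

class-A

Since √ is increasing, it suffices to compare squared distances:
d²(q, class-A) = 49 + 0.25 + 0 = 49.25
d²(q, class-B) = 132.25 + 1 + 0 = 133.25
d²(q, class-C) = 6.25 + 2.25 + 6.25 = 14.75
d²(q, class-D) = 1 + 64 + 0.25 = 65.25
d²(q, class-E) = 42.25 + 20.25 + 4 = 66.5
d²(q, class-F) = 49 + 20.25 + 1 = 70.25
d²(q, class-G) = 30.25 + 20.25 + 12.25 = 62.75
d²(q, class-H) = 81 + 42.25 + 0 = 123.25
Sorted ascending: class-C, class-A, class-G, … — the second-nearest is class-A.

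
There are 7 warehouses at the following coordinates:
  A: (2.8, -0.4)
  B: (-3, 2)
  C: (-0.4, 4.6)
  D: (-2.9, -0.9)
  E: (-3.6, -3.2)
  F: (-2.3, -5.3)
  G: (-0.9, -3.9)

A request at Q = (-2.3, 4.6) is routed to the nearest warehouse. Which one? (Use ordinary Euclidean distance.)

C

Compare squared distances (the ordering matches that of the actual distances):
|QA|² = 26.01 + 25 = 51.01
|QB|² = 0.49 + 6.76 = 7.25
|QC|² = 3.61 + 0 = 3.61
|QD|² = 0.36 + 30.25 = 30.61
|QE|² = 1.69 + 60.84 = 62.53
|QF|² = 0 + 98.01 = 98.01
|QG|² = 1.96 + 72.25 = 74.21
Minimum is at C.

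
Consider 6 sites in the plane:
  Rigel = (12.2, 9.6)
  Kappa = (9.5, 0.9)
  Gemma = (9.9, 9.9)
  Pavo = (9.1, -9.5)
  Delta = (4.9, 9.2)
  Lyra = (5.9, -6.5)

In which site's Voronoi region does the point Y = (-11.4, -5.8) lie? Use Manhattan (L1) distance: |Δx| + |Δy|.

Lyra

d(Y, Rigel) = |-11.4−12.2| + |-5.8−9.6| = 23.6 + 15.4 = 39
d(Y, Kappa) = |-11.4−9.5| + |-5.8−0.9| = 20.9 + 6.7 = 27.6
d(Y, Gemma) = |-11.4−9.9| + |-5.8−9.9| = 21.3 + 15.7 = 37
d(Y, Pavo) = |-11.4−9.1| + |-5.8−(-9.5)| = 20.5 + 3.7 = 24.2
d(Y, Delta) = |-11.4−4.9| + |-5.8−9.2| = 16.3 + 15 = 31.3
d(Y, Lyra) = |-11.4−5.9| + |-5.8−(-6.5)| = 17.3 + 0.7 = 18
The smallest is to Lyra, so Y lies in the Voronoi region of Lyra.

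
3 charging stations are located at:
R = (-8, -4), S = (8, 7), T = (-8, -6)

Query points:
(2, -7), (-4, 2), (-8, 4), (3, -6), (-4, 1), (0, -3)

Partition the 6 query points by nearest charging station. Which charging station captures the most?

R

(2, -7) — d² to each: R:109, S:232, T:101 → nearest is T
(-4, 2) — d² to each: R:52, S:169, T:80 → nearest is R
(-8, 4) — d² to each: R:64, S:265, T:100 → nearest is R
(3, -6) — d² to each: R:125, S:194, T:121 → nearest is T
(-4, 1) — d² to each: R:41, S:180, T:65 → nearest is R
(0, -3) — d² to each: R:65, S:164, T:73 → nearest is R
Tally — R:4, T:2. R captures the most (4).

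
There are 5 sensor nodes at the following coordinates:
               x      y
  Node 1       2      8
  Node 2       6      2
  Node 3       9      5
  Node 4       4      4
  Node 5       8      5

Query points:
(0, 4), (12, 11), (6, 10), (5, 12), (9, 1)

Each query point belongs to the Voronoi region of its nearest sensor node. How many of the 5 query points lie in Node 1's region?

2

(0, 4) — d² to each: Node 1:20, Node 2:40, Node 3:82, Node 4:16, Node 5:65 → nearest is Node 4
(12, 11) — d² to each: Node 1:109, Node 2:117, Node 3:45, Node 4:113, Node 5:52 → nearest is Node 3
(6, 10) — d² to each: Node 1:20, Node 2:64, Node 3:34, Node 4:40, Node 5:29 → nearest is Node 1
(5, 12) — d² to each: Node 1:25, Node 2:101, Node 3:65, Node 4:65, Node 5:58 → nearest is Node 1
(9, 1) — d² to each: Node 1:98, Node 2:10, Node 3:16, Node 4:34, Node 5:17 → nearest is Node 2
2 of the 5 points have Node 1 as nearest.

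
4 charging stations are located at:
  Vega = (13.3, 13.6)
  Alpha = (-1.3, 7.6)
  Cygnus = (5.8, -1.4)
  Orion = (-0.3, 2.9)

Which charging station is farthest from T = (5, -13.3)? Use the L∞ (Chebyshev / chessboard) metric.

Vega

d(T, Vega) = max(8.3, 26.9) = 26.9
d(T, Alpha) = max(6.3, 20.9) = 20.9
d(T, Cygnus) = max(0.8, 11.9) = 11.9
d(T, Orion) = max(5.3, 16.2) = 16.2
The largest is to Vega.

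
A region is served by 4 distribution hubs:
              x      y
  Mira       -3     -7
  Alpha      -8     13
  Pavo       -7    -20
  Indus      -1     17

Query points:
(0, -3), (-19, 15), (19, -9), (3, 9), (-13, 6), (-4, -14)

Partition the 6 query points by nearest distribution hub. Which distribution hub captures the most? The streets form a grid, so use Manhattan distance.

(0, -3) — d to each: Mira:7, Alpha:24, Pavo:24, Indus:21 → nearest is Mira
(-19, 15) — d to each: Mira:38, Alpha:13, Pavo:47, Indus:20 → nearest is Alpha
(19, -9) — d to each: Mira:24, Alpha:49, Pavo:37, Indus:46 → nearest is Mira
(3, 9) — d to each: Mira:22, Alpha:15, Pavo:39, Indus:12 → nearest is Indus
(-13, 6) — d to each: Mira:23, Alpha:12, Pavo:32, Indus:23 → nearest is Alpha
(-4, -14) — d to each: Mira:8, Alpha:31, Pavo:9, Indus:34 → nearest is Mira
Tally — Mira:3, Alpha:2, Indus:1. Mira captures the most (3).

Mira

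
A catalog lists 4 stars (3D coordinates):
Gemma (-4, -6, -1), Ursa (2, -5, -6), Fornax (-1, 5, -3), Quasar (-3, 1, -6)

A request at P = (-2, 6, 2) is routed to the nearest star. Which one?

Compare squared distances (the ordering matches that of the actual distances):
d²(P, Gemma) = (-2−(-4))² + (6−(-6))² + (2−(-1))² = 4 + 144 + 9 = 157
d²(P, Ursa) = (-2−2)² + (6−(-5))² + (2−(-6))² = 16 + 121 + 64 = 201
d²(P, Fornax) = (-2−(-1))² + (6−5)² + (2−(-3))² = 1 + 1 + 25 = 27
d²(P, Quasar) = (-2−(-3))² + (6−1)² + (2−(-6))² = 1 + 25 + 64 = 90
The smallest is to Fornax, so P lies in the Voronoi region of Fornax.

Fornax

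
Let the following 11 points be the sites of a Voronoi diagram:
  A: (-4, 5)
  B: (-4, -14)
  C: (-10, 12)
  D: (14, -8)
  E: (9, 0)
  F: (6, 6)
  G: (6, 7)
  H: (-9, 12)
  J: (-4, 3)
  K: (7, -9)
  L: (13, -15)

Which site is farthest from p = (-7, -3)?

Compare squared distances (the ordering matches that of the actual distances):
|pA|² = 9 + 64 = 73
|pB|² = 9 + 121 = 130
|pC|² = 9 + 225 = 234
|pD|² = 441 + 25 = 466
|pE|² = 256 + 9 = 265
|pF|² = 169 + 81 = 250
|pG|² = 169 + 100 = 269
|pH|² = 4 + 225 = 229
|pJ|² = 9 + 36 = 45
|pK|² = 196 + 36 = 232
|pL|² = 400 + 144 = 544
The largest is to L.

L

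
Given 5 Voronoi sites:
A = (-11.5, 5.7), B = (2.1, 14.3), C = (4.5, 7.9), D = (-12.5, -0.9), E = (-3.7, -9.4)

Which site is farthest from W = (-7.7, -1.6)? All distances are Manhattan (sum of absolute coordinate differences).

B

d(W,A) = 3.8 + 7.3 = 11.1
d(W,B) = 9.8 + 15.9 = 25.7
d(W,C) = 12.2 + 9.5 = 21.7
d(W,D) = 4.8 + 0.7 = 5.5
d(W,E) = 4 + 7.8 = 11.8
The largest is to B.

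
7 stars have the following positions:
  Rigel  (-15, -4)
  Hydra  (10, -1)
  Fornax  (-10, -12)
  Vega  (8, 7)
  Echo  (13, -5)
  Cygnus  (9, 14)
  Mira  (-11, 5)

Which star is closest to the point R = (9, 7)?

Squared Euclidean distances:
d²(R, Rigel) = (9−(-15))² + (7−(-4))² = 576 + 121 = 697
d²(R, Hydra) = (9−10)² + (7−(-1))² = 1 + 64 = 65
d²(R, Fornax) = (9−(-10))² + (7−(-12))² = 361 + 361 = 722
d²(R, Vega) = (9−8)² + (7−7)² = 1 + 0 = 1
d²(R, Echo) = (9−13)² + (7−(-5))² = 16 + 144 = 160
d²(R, Cygnus) = (9−9)² + (7−14)² = 0 + 49 = 49
d²(R, Mira) = (9−(-11))² + (7−5)² = 400 + 4 = 404
Minimum is at Vega.

Vega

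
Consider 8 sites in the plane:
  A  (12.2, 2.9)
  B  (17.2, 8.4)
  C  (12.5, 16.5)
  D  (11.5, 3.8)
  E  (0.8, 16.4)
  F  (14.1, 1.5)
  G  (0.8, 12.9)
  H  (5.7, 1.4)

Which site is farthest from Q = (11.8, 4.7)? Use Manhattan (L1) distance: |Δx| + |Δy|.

E

d(Q,A) = |11.8−12.2| + |4.7−2.9| = 0.4 + 1.8 = 2.2
d(Q,B) = |11.8−17.2| + |4.7−8.4| = 5.4 + 3.7 = 9.1
d(Q,C) = |11.8−12.5| + |4.7−16.5| = 0.7 + 11.8 = 12.5
d(Q,D) = |11.8−11.5| + |4.7−3.8| = 0.3 + 0.9 = 1.2
d(Q,E) = |11.8−0.8| + |4.7−16.4| = 11 + 11.7 = 22.7
d(Q,F) = |11.8−14.1| + |4.7−1.5| = 2.3 + 3.2 = 5.5
d(Q,G) = |11.8−0.8| + |4.7−12.9| = 11 + 8.2 = 19.2
d(Q,H) = |11.8−5.7| + |4.7−1.4| = 6.1 + 3.3 = 9.4
The largest is to E.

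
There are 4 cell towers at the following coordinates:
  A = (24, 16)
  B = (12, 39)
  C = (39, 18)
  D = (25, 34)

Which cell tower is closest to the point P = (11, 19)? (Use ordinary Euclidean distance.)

A

Compare squared distances (the ordering matches that of the actual distances):
|PA|² = (11−24)² + (19−16)² = 169 + 9 = 178
|PB|² = (11−12)² + (19−39)² = 1 + 400 = 401
|PC|² = (11−39)² + (19−18)² = 784 + 1 = 785
|PD|² = (11−25)² + (19−34)² = 196 + 225 = 421
Minimum is at A.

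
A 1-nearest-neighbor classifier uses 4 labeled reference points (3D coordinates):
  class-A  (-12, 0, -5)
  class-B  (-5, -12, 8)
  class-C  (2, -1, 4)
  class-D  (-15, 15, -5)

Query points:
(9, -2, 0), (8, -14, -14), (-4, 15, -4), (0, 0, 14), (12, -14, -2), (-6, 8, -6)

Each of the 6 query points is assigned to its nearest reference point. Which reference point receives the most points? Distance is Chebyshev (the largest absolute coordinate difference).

class-C

(9, -2, 0) — d to each: class-A:21, class-B:14, class-C:7, class-D:24 → nearest is class-C
(8, -14, -14) — d to each: class-A:20, class-B:22, class-C:18, class-D:29 → nearest is class-C
(-4, 15, -4) — d to each: class-A:15, class-B:27, class-C:16, class-D:11 → nearest is class-D
(0, 0, 14) — d to each: class-A:19, class-B:12, class-C:10, class-D:19 → nearest is class-C
(12, -14, -2) — d to each: class-A:24, class-B:17, class-C:13, class-D:29 → nearest is class-C
(-6, 8, -6) — d to each: class-A:8, class-B:20, class-C:10, class-D:9 → nearest is class-A
Tally — class-A:1, class-C:4, class-D:1. class-C captures the most (4).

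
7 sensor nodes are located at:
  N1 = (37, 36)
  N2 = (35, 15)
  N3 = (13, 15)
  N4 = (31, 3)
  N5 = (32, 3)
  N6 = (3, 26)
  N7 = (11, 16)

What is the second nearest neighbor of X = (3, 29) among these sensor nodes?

Squared Euclidean distances:
|XN1|² = (3−37)² + (29−36)² = 1156 + 49 = 1205
|XN2|² = (3−35)² + (29−15)² = 1024 + 196 = 1220
|XN3|² = (3−13)² + (29−15)² = 100 + 196 = 296
|XN4|² = (3−31)² + (29−3)² = 784 + 676 = 1460
|XN5|² = (3−32)² + (29−3)² = 841 + 676 = 1517
|XN6|² = (3−3)² + (29−26)² = 0 + 9 = 9
|XN7|² = (3−11)² + (29−16)² = 64 + 169 = 233
Sorted ascending: N6, N7, N3, … — the second-nearest is N7.

N7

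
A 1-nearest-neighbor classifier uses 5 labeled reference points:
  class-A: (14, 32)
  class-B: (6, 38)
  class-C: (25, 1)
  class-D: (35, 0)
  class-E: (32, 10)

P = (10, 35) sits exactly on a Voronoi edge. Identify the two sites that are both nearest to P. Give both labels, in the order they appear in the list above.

class-A and class-B

Squared distances from P to each site:
d²(P, class-A) = 16 + 9 = 25
d²(P, class-B) = 16 + 9 = 25
d²(P, class-C) = 225 + 1156 = 1381
d²(P, class-D) = 625 + 1225 = 1850
d²(P, class-E) = 484 + 625 = 1109
P is equidistant from class-A and class-B (both at squared distance 25), and every other site is strictly farther — so P lies on the class-A–class-B Voronoi edge.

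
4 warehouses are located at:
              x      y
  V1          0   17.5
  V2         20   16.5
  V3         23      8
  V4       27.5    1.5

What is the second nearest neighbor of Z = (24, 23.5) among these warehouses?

Since √ is increasing, it suffices to compare squared distances:
|ZV1|² = (24−0)² + (23.5−17.5)² = 576 + 36 = 612
|ZV2|² = (24−20)² + (23.5−16.5)² = 16 + 49 = 65
|ZV3|² = (24−23)² + (23.5−8)² = 1 + 240.25 = 241.25
|ZV4|² = (24−27.5)² + (23.5−1.5)² = 12.25 + 484 = 496.25
Sorted ascending: V2, V3, V4, … — the second-nearest is V3.

V3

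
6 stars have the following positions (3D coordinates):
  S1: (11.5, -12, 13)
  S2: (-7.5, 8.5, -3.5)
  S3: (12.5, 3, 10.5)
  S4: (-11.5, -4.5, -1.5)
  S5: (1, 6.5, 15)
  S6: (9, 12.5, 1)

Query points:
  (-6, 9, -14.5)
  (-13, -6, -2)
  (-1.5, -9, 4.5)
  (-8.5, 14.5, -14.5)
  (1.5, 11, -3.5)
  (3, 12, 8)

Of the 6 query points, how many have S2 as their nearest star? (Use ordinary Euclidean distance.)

2

(-6, 9, -14.5) — d² to each: S1:1503.5, S2:123.5, S3:1003.25, S4:381.5, S5:925.5, S6:477.5 → nearest is S2
(-13, -6, -2) — d² to each: S1:861.25, S2:242.75, S3:887.5, S4:4.75, S5:641.25, S6:835.25 → nearest is S4
(-1.5, -9, 4.5) — d² to each: S1:250.25, S2:406.25, S3:376, S4:156.25, S5:356.75, S6:584.75 → nearest is S4
(-8.5, 14.5, -14.5) — d² to each: S1:1858.5, S2:158, S3:1198.25, S4:539, S5:1024.5, S6:550.5 → nearest is S2
(1.5, 11, -3.5) — d² to each: S1:901.25, S2:87.25, S3:381, S4:413.25, S5:362.75, S6:78.75 → nearest is S6
(3, 12, 8) — d² to each: S1:673.25, S2:254.75, S3:177.5, S4:572.75, S5:83.25, S6:85.25 → nearest is S5
2 of the 6 points have S2 as nearest.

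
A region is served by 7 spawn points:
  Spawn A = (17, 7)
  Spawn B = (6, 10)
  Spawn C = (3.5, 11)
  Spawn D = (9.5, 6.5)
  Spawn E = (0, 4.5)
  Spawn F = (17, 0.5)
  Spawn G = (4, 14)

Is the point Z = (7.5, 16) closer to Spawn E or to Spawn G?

Spawn G

Compare squared distances:
d²(Z, Spawn E) = (7.5−0)² + (16−4.5)² = 56.25 + 132.25 = 188.5
d²(Z, Spawn G) = (7.5−4)² + (16−14)² = 12.25 + 4 = 16.25
188.5 > 16.25, so Spawn G is closer.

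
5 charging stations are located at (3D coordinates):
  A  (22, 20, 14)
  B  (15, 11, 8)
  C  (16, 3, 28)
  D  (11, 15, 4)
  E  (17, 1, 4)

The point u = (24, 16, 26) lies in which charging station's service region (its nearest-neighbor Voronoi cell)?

A

Compare squared distances (the ordering matches that of the actual distances):
|uA|² = (24−22)² + (16−20)² + (26−14)² = 4 + 16 + 144 = 164
|uB|² = (24−15)² + (16−11)² + (26−8)² = 81 + 25 + 324 = 430
|uC|² = (24−16)² + (16−3)² + (26−28)² = 64 + 169 + 4 = 237
|uD|² = (24−11)² + (16−15)² + (26−4)² = 169 + 1 + 484 = 654
|uE|² = (24−17)² + (16−1)² + (26−4)² = 49 + 225 + 484 = 758
Minimum is at A.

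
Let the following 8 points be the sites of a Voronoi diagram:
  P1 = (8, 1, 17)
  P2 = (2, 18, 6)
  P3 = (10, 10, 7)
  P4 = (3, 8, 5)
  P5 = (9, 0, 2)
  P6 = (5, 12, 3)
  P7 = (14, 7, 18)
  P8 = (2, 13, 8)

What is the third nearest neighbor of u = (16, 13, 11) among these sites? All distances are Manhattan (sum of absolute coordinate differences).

d(u,P1) = 8 + 12 + 6 = 26
d(u,P2) = 14 + 5 + 5 = 24
d(u,P3) = 6 + 3 + 4 = 13
d(u,P4) = 13 + 5 + 6 = 24
d(u,P5) = 7 + 13 + 9 = 29
d(u,P6) = 11 + 1 + 8 = 20
d(u,P7) = 2 + 6 + 7 = 15
d(u,P8) = 14 + 0 + 3 = 17
Sorted ascending: P3, P7, P8, P6, … — the third-nearest is P8.

P8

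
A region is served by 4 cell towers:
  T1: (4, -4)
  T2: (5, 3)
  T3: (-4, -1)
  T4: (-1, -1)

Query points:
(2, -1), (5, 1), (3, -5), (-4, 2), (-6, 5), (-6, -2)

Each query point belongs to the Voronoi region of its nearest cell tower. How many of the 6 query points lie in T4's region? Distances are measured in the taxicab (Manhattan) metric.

1

(2, -1) — d to each: T1:5, T2:7, T3:6, T4:3 → nearest is T4
(5, 1) — d to each: T1:6, T2:2, T3:11, T4:8 → nearest is T2
(3, -5) — d to each: T1:2, T2:10, T3:11, T4:8 → nearest is T1
(-4, 2) — d to each: T1:14, T2:10, T3:3, T4:6 → nearest is T3
(-6, 5) — d to each: T1:19, T2:13, T3:8, T4:11 → nearest is T3
(-6, -2) — d to each: T1:12, T2:16, T3:3, T4:6 → nearest is T3
1 of the 6 points has T4 as nearest.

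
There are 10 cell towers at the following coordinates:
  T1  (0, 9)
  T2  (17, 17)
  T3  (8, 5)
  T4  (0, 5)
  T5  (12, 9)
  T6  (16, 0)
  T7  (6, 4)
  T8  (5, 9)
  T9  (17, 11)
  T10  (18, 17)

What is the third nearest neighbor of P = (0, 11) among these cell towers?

Since √ is increasing, it suffices to compare squared distances:
|PT1|² = 0 + 4 = 4
|PT2|² = 289 + 36 = 325
|PT3|² = 64 + 36 = 100
|PT4|² = 0 + 36 = 36
|PT5|² = 144 + 4 = 148
|PT6|² = 256 + 121 = 377
|PT7|² = 36 + 49 = 85
|PT8|² = 25 + 4 = 29
|PT9|² = 289 + 0 = 289
d²(P, T10) = 324 + 36 = 360
Sorted ascending: T1, T8, T4, T7, … — the third-nearest is T4.

T4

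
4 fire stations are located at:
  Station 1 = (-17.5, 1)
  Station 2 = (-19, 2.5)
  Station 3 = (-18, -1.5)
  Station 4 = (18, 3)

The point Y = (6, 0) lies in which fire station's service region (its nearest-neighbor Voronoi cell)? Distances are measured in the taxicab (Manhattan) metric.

d(Y, Station 1) = |6−(-17.5)| + |0−1| = 23.5 + 1 = 24.5
d(Y, Station 2) = |6−(-19)| + |0−2.5| = 25 + 2.5 = 27.5
d(Y, Station 3) = |6−(-18)| + |0−(-1.5)| = 24 + 1.5 = 25.5
d(Y, Station 4) = |6−18| + |0−3| = 12 + 3 = 15
The smallest is to Station 4, so Y lies in the Voronoi region of Station 4.

Station 4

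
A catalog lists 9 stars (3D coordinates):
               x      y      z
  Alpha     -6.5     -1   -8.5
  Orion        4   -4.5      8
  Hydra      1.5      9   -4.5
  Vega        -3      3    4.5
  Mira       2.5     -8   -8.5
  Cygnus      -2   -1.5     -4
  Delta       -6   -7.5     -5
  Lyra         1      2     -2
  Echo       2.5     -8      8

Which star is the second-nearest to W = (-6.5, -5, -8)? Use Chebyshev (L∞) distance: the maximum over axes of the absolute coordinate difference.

Alpha

d(W, Alpha) = max(0, 4, 0.5) = 4
d(W, Orion) = max(10.5, 0.5, 16) = 16
d(W, Hydra) = max(8, 14, 3.5) = 14
d(W, Vega) = max(3.5, 8, 12.5) = 12.5
d(W, Mira) = max(9, 3, 0.5) = 9
d(W, Cygnus) = max(4.5, 3.5, 4) = 4.5
d(W, Delta) = max(0.5, 2.5, 3) = 3
d(W, Lyra) = max(7.5, 7, 6) = 7.5
d(W, Echo) = max(9, 3, 16) = 16
Sorted ascending: Delta, Alpha, Cygnus, … — the second-nearest is Alpha.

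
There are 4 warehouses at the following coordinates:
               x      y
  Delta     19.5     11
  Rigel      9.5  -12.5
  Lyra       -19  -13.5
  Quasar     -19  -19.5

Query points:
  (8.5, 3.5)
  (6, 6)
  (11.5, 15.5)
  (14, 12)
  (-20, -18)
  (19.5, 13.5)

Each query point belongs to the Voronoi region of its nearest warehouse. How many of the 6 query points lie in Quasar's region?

1

(8.5, 3.5) — d² to each: Delta:177.25, Rigel:257, Lyra:1045.25, Quasar:1285.25 → nearest is Delta
(6, 6) — d² to each: Delta:207.25, Rigel:354.5, Lyra:1005.25, Quasar:1275.25 → nearest is Delta
(11.5, 15.5) — d² to each: Delta:84.25, Rigel:788, Lyra:1771.25, Quasar:2155.25 → nearest is Delta
(14, 12) — d² to each: Delta:31.25, Rigel:620.5, Lyra:1739.25, Quasar:2081.25 → nearest is Delta
(-20, -18) — d² to each: Delta:2401.25, Rigel:900.5, Lyra:21.25, Quasar:3.25 → nearest is Quasar
(19.5, 13.5) — d² to each: Delta:6.25, Rigel:776, Lyra:2211.25, Quasar:2571.25 → nearest is Delta
1 of the 6 points has Quasar as nearest.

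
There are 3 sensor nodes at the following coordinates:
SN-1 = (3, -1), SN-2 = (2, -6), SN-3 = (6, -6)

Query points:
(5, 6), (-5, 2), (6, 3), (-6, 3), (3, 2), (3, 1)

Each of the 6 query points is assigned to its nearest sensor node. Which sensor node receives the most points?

SN-1

(5, 6) — d² to each: SN-1:53, SN-2:153, SN-3:145 → nearest is SN-1
(-5, 2) — d² to each: SN-1:73, SN-2:113, SN-3:185 → nearest is SN-1
(6, 3) — d² to each: SN-1:25, SN-2:97, SN-3:81 → nearest is SN-1
(-6, 3) — d² to each: SN-1:97, SN-2:145, SN-3:225 → nearest is SN-1
(3, 2) — d² to each: SN-1:9, SN-2:65, SN-3:73 → nearest is SN-1
(3, 1) — d² to each: SN-1:4, SN-2:50, SN-3:58 → nearest is SN-1
Tally — SN-1:6. SN-1 captures the most (6).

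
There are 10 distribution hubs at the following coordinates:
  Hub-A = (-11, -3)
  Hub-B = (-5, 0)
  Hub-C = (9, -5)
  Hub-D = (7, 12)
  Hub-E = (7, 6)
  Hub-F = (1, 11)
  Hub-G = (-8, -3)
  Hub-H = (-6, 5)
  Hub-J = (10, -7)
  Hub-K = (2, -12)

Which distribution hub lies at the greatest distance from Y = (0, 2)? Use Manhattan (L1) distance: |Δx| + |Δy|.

d(Y, Hub-A) = |0−(-11)| + |2−(-3)| = 11 + 5 = 16
d(Y, Hub-B) = |0−(-5)| + |2−0| = 5 + 2 = 7
d(Y, Hub-C) = |0−9| + |2−(-5)| = 9 + 7 = 16
d(Y, Hub-D) = |0−7| + |2−12| = 7 + 10 = 17
d(Y, Hub-E) = |0−7| + |2−6| = 7 + 4 = 11
d(Y, Hub-F) = |0−1| + |2−11| = 1 + 9 = 10
d(Y, Hub-G) = |0−(-8)| + |2−(-3)| = 8 + 5 = 13
d(Y, Hub-H) = |0−(-6)| + |2−5| = 6 + 3 = 9
d(Y, Hub-J) = |0−10| + |2−(-7)| = 10 + 9 = 19
d(Y, Hub-K) = |0−2| + |2−(-12)| = 2 + 14 = 16
The largest is to Hub-J.

Hub-J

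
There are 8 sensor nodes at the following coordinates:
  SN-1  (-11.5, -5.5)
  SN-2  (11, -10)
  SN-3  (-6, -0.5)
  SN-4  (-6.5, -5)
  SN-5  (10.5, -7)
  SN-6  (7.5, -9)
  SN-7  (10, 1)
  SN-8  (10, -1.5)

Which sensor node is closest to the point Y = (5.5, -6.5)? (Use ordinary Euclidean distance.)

Since √ is increasing, it suffices to compare squared distances:
d²(Y, SN-1) = (5.5−(-11.5))² + (-6.5−(-5.5))² = 289 + 1 = 290
d²(Y, SN-2) = (5.5−11)² + (-6.5−(-10))² = 30.25 + 12.25 = 42.5
d²(Y, SN-3) = (5.5−(-6))² + (-6.5−(-0.5))² = 132.25 + 36 = 168.25
d²(Y, SN-4) = (5.5−(-6.5))² + (-6.5−(-5))² = 144 + 2.25 = 146.25
d²(Y, SN-5) = (5.5−10.5)² + (-6.5−(-7))² = 25 + 0.25 = 25.25
d²(Y, SN-6) = (5.5−7.5)² + (-6.5−(-9))² = 4 + 6.25 = 10.25
d²(Y, SN-7) = (5.5−10)² + (-6.5−1)² = 20.25 + 56.25 = 76.5
d²(Y, SN-8) = (5.5−10)² + (-6.5−(-1.5))² = 20.25 + 25 = 45.25
SN-6 is nearest.

SN-6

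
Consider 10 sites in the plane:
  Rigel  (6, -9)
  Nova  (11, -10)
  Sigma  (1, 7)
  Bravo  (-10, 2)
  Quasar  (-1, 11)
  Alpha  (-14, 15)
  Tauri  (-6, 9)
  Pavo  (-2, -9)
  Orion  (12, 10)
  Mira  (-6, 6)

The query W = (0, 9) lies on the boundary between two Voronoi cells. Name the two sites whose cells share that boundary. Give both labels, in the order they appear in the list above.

Squared distances from W to each site:
d²(W, Rigel) = (0−6)² + (9−(-9))² = 36 + 324 = 360
d²(W, Nova) = (0−11)² + (9−(-10))² = 121 + 361 = 482
d²(W, Sigma) = (0−1)² + (9−7)² = 1 + 4 = 5
d²(W, Bravo) = (0−(-10))² + (9−2)² = 100 + 49 = 149
d²(W, Quasar) = (0−(-1))² + (9−11)² = 1 + 4 = 5
d²(W, Alpha) = (0−(-14))² + (9−15)² = 196 + 36 = 232
d²(W, Tauri) = (0−(-6))² + (9−9)² = 36 + 0 = 36
d²(W, Pavo) = (0−(-2))² + (9−(-9))² = 4 + 324 = 328
d²(W, Orion) = (0−12)² + (9−10)² = 144 + 1 = 145
d²(W, Mira) = (0−(-6))² + (9−6)² = 36 + 9 = 45
W is equidistant from Sigma and Quasar (both at squared distance 5), and every other site is strictly farther — so W lies on the Sigma–Quasar Voronoi edge.

Sigma and Quasar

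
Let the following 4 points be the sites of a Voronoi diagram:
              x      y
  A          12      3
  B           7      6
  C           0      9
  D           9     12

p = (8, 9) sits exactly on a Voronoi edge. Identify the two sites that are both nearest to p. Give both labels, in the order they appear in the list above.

B and D

Squared distances from p to each site:
|pA|² = (8−12)² + (9−3)² = 16 + 36 = 52
|pB|² = (8−7)² + (9−6)² = 1 + 9 = 10
|pC|² = (8−0)² + (9−9)² = 64 + 0 = 64
|pD|² = (8−9)² + (9−12)² = 1 + 9 = 10
p is equidistant from B and D (both at squared distance 10), and every other site is strictly farther — so p lies on the B–D Voronoi edge.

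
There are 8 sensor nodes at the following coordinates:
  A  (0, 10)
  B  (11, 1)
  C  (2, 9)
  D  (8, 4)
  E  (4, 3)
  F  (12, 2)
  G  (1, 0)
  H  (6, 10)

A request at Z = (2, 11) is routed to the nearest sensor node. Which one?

Since √ is increasing, it suffices to compare squared distances:
|ZA|² = (2−0)² + (11−10)² = 4 + 1 = 5
|ZB|² = (2−11)² + (11−1)² = 81 + 100 = 181
|ZC|² = (2−2)² + (11−9)² = 0 + 4 = 4
|ZD|² = (2−8)² + (11−4)² = 36 + 49 = 85
|ZE|² = (2−4)² + (11−3)² = 4 + 64 = 68
|ZF|² = (2−12)² + (11−2)² = 100 + 81 = 181
|ZG|² = (2−1)² + (11−0)² = 1 + 121 = 122
|ZH|² = (2−6)² + (11−10)² = 16 + 1 = 17
The smallest is to C, so Z lies in the Voronoi region of C.

C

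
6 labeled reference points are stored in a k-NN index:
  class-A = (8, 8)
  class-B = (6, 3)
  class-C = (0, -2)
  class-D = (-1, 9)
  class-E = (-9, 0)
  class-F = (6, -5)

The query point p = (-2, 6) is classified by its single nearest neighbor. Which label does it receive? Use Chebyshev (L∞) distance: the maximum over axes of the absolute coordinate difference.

d(p, class-A) = max(10, 2) = 10
d(p, class-B) = max(8, 3) = 8
d(p, class-C) = max(2, 8) = 8
d(p, class-D) = max(1, 3) = 3
d(p, class-E) = max(7, 6) = 7
d(p, class-F) = max(8, 11) = 11
class-D is nearest.

class-D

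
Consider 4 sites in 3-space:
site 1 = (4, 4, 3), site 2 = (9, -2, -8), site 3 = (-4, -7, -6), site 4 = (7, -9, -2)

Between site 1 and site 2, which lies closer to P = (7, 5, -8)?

Compare squared distances:
d²(P, site 1) = (7−4)² + (5−4)² + (-8−3)² = 9 + 1 + 121 = 131
d²(P, site 2) = (7−9)² + (5−(-2))² + (-8−(-8))² = 4 + 49 + 0 = 53
131 > 53, so site 2 is closer.

site 2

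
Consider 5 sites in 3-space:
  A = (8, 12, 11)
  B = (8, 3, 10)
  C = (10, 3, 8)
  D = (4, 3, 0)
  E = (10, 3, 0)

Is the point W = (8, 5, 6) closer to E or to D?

E

Compare squared distances:
|WE|² = (8−10)² + (5−3)² + (6−0)² = 4 + 4 + 36 = 44
|WD|² = (8−4)² + (5−3)² + (6−0)² = 16 + 4 + 36 = 56
44 < 56, so E is closer.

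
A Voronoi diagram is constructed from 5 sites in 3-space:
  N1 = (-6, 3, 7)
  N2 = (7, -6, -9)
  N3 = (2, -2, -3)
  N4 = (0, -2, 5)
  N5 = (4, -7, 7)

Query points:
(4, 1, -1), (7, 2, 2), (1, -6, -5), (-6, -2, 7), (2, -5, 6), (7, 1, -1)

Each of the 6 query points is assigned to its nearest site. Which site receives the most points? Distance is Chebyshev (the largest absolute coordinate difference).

(4, 1, -1) — d to each: N1:10, N2:8, N3:3, N4:6, N5:8 → nearest is N3
(7, 2, 2) — d to each: N1:13, N2:11, N3:5, N4:7, N5:9 → nearest is N3
(1, -6, -5) — d to each: N1:12, N2:6, N3:4, N4:10, N5:12 → nearest is N3
(-6, -2, 7) — d to each: N1:5, N2:16, N3:10, N4:6, N5:10 → nearest is N1
(2, -5, 6) — d to each: N1:8, N2:15, N3:9, N4:3, N5:2 → nearest is N5
(7, 1, -1) — d to each: N1:13, N2:8, N3:5, N4:7, N5:8 → nearest is N3
Tally — N1:1, N3:4, N5:1. N3 captures the most (4).

N3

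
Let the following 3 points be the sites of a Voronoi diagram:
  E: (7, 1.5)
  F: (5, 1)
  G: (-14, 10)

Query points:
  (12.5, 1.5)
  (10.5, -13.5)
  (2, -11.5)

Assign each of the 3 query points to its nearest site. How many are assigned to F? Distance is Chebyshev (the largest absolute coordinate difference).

2

(12.5, 1.5) — d to each: E:5.5, F:7.5, G:26.5 → nearest is E
(10.5, -13.5) — d to each: E:15, F:14.5, G:24.5 → nearest is F
(2, -11.5) — d to each: E:13, F:12.5, G:21.5 → nearest is F
2 of the 3 points have F as nearest.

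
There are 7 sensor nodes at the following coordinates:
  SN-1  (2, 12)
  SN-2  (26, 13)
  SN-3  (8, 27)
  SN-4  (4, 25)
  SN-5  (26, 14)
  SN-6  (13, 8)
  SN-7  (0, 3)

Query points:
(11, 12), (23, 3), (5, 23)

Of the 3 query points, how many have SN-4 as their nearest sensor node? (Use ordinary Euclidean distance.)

1

(11, 12) — d² to each: SN-1:81, SN-2:226, SN-3:234, SN-4:218, SN-5:229, SN-6:20, SN-7:202 → nearest is SN-6
(23, 3) — d² to each: SN-1:522, SN-2:109, SN-3:801, SN-4:845, SN-5:130, SN-6:125, SN-7:529 → nearest is SN-2
(5, 23) — d² to each: SN-1:130, SN-2:541, SN-3:25, SN-4:5, SN-5:522, SN-6:289, SN-7:425 → nearest is SN-4
1 of the 3 points has SN-4 as nearest.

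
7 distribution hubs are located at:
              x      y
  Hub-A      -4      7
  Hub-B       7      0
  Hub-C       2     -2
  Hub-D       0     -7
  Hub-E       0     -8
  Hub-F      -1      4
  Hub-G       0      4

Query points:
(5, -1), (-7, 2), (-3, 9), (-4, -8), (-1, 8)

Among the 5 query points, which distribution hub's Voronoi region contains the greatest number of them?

(5, -1) — d² to each: Hub-A:145, Hub-B:5, Hub-C:10, Hub-D:61, Hub-E:74, Hub-F:61, Hub-G:50 → nearest is Hub-B
(-7, 2) — d² to each: Hub-A:34, Hub-B:200, Hub-C:97, Hub-D:130, Hub-E:149, Hub-F:40, Hub-G:53 → nearest is Hub-A
(-3, 9) — d² to each: Hub-A:5, Hub-B:181, Hub-C:146, Hub-D:265, Hub-E:298, Hub-F:29, Hub-G:34 → nearest is Hub-A
(-4, -8) — d² to each: Hub-A:225, Hub-B:185, Hub-C:72, Hub-D:17, Hub-E:16, Hub-F:153, Hub-G:160 → nearest is Hub-E
(-1, 8) — d² to each: Hub-A:10, Hub-B:128, Hub-C:109, Hub-D:226, Hub-E:257, Hub-F:16, Hub-G:17 → nearest is Hub-A
Tally — Hub-A:3, Hub-B:1, Hub-E:1. Hub-A captures the most (3).

Hub-A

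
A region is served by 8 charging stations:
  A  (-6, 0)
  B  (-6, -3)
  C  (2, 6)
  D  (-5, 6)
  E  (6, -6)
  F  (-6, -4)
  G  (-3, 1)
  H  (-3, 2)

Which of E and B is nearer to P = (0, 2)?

B

Compare squared distances:
|PE|² = (0−6)² + (2−(-6))² = 36 + 64 = 100
|PB|² = (0−(-6))² + (2−(-3))² = 36 + 25 = 61
100 > 61, so B is closer.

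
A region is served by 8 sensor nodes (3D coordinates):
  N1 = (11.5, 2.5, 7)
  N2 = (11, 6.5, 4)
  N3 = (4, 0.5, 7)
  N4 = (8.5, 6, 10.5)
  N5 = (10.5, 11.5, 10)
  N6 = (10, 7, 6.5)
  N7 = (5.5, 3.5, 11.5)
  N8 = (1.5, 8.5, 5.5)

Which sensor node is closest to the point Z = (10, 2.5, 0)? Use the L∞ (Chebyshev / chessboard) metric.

N2

d(Z,N1) = max(1.5, 0, 7) = 7
d(Z,N2) = max(1, 4, 4) = 4
d(Z,N3) = max(6, 2, 7) = 7
d(Z,N4) = max(1.5, 3.5, 10.5) = 10.5
d(Z,N5) = max(0.5, 9, 10) = 10
d(Z,N6) = max(0, 4.5, 6.5) = 6.5
d(Z,N7) = max(4.5, 1, 11.5) = 11.5
d(Z,N8) = max(8.5, 6, 5.5) = 8.5
The smallest is to N2, so Z lies in the Voronoi region of N2.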